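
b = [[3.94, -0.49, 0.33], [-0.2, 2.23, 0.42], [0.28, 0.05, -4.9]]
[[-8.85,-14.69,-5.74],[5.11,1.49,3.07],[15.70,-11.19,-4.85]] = b @ [[-1.63, -3.91, -1.40],[2.76, -0.07, 1.08],[-3.27, 2.06, 0.92]]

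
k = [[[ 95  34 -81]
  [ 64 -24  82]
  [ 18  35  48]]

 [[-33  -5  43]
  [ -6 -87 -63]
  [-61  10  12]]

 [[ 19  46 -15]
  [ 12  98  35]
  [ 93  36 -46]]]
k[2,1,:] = [12, 98, 35]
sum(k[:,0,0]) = 81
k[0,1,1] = -24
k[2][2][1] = 36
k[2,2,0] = 93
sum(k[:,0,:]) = 103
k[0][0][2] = -81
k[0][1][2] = 82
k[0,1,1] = -24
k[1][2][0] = -61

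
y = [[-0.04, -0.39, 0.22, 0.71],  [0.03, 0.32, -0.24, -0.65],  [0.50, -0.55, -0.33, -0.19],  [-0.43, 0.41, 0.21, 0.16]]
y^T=[[-0.04,0.03,0.5,-0.43], [-0.39,0.32,-0.55,0.41], [0.22,-0.24,-0.33,0.21], [0.71,-0.65,-0.19,0.16]]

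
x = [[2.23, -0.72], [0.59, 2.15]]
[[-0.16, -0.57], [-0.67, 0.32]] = x @ [[-0.16, -0.19], [-0.27, 0.2]]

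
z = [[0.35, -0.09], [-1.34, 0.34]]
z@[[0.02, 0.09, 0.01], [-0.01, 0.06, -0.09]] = [[0.01, 0.03, 0.01], [-0.03, -0.1, -0.04]]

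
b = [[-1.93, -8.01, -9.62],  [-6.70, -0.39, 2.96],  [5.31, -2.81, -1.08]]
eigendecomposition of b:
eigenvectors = [[0.65+0.00j, 0.13+0.51j, (0.13-0.51j)],[0.72+0.00j, (-0.44-0.35j), -0.44+0.35j],[(-0.23+0j), (0.63+0j), 0.63-0.00j]]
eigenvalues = [(-7.4+0j), (2+5.88j), (2-5.88j)]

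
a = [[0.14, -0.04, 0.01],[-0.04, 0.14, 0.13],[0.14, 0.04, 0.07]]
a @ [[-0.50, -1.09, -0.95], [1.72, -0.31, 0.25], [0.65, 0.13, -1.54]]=[[-0.13, -0.14, -0.16], [0.35, 0.02, -0.13], [0.04, -0.16, -0.23]]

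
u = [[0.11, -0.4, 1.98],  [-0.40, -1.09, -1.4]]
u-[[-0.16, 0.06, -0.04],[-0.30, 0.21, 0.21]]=[[0.27, -0.46, 2.02], [-0.1, -1.3, -1.61]]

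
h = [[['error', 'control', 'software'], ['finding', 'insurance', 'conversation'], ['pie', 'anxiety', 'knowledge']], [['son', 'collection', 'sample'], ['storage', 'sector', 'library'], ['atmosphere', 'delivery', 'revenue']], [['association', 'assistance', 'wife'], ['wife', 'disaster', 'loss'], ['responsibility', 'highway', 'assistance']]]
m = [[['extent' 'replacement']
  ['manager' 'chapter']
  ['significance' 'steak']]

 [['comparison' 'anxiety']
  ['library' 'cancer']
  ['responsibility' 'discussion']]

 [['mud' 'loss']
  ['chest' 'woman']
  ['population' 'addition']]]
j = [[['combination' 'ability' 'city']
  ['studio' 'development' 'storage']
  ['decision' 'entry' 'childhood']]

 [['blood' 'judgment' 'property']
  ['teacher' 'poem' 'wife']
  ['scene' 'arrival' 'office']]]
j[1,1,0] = 'teacher'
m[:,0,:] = [['extent', 'replacement'], ['comparison', 'anxiety'], ['mud', 'loss']]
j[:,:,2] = [['city', 'storage', 'childhood'], ['property', 'wife', 'office']]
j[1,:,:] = [['blood', 'judgment', 'property'], ['teacher', 'poem', 'wife'], ['scene', 'arrival', 'office']]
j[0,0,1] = 'ability'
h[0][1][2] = 'conversation'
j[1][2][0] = 'scene'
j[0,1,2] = 'storage'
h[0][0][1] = 'control'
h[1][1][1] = 'sector'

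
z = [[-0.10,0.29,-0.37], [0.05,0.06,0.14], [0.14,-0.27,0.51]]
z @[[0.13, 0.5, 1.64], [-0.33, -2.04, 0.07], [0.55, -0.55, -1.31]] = [[-0.31, -0.44, 0.34], [0.06, -0.17, -0.10], [0.39, 0.34, -0.46]]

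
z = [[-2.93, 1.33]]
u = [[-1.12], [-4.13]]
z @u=[[-2.21]]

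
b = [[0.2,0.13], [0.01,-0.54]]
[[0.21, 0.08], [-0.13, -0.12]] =b@[[0.87, 0.25], [0.25, 0.22]]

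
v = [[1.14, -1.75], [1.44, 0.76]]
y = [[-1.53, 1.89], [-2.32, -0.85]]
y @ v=[[0.98, 4.11], [-3.87, 3.41]]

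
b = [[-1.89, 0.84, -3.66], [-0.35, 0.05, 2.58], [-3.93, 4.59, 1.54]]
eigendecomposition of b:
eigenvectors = [[0.36, -0.75, -0.73], [-0.42, 0.25, -0.67], [-0.83, -0.61, 0.09]]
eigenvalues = [5.54, -5.16, -0.68]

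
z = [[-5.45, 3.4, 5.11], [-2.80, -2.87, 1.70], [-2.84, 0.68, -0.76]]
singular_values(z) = [8.63, 3.9, 2.4]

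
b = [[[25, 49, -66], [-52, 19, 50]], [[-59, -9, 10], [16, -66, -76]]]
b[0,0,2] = -66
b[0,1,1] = 19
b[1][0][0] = -59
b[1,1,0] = 16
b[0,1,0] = -52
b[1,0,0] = -59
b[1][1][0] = 16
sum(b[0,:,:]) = 25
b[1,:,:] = [[-59, -9, 10], [16, -66, -76]]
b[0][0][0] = 25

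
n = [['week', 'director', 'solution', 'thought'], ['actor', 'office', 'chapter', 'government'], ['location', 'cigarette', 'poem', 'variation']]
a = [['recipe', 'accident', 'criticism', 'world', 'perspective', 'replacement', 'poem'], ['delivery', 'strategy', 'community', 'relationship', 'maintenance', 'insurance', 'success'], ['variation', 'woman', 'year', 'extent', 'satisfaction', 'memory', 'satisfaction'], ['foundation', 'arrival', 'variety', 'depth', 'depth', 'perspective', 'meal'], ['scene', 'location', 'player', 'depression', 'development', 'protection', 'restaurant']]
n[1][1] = 'office'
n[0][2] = 'solution'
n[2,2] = 'poem'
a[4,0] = 'scene'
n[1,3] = 'government'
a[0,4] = 'perspective'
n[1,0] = 'actor'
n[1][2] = 'chapter'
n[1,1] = 'office'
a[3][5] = 'perspective'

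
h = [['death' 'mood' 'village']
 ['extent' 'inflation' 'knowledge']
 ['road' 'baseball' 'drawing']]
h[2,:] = ['road', 'baseball', 'drawing']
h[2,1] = 'baseball'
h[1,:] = ['extent', 'inflation', 'knowledge']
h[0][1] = 'mood'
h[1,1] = 'inflation'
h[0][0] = 'death'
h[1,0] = 'extent'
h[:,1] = ['mood', 'inflation', 'baseball']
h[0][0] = 'death'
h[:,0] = ['death', 'extent', 'road']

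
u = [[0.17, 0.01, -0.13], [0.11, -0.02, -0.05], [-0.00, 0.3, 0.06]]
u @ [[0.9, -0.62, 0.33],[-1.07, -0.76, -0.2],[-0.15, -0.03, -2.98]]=[[0.16,  -0.11,  0.44], [0.13,  -0.05,  0.19], [-0.33,  -0.23,  -0.24]]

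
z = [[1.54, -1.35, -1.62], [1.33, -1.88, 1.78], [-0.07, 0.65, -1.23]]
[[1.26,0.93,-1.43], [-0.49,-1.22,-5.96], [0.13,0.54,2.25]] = z@[[-1.45, -0.98, -1.57], [-1.57, -0.82, 0.83], [-0.85, -0.82, -1.30]]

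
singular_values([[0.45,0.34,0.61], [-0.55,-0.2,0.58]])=[0.85, 0.8]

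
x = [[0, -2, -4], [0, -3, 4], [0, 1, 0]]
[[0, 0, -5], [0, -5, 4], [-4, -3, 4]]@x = [[0, -5, 0], [0, 19, -20], [0, 21, 4]]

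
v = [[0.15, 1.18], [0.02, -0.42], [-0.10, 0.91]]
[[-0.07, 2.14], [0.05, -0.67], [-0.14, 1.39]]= v @ [[0.40,1.24], [-0.11,1.66]]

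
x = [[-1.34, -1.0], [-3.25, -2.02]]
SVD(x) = [[-0.4,-0.92],[-0.92,0.4]] @ diag([4.173914608529805, 0.13014161786873082]) @ [[0.84, 0.54],  [-0.54, 0.84]]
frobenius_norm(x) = 4.18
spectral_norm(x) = 4.17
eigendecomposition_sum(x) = [[0.09, -0.04], [-0.14, 0.06]] + [[-1.43, -0.96], [-3.11, -2.08]]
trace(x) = -3.36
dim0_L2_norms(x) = [3.52, 2.25]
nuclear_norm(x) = 4.30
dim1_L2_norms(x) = [1.67, 3.83]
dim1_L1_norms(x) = [2.34, 5.27]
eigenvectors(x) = [[0.56, 0.42], [-0.83, 0.91]]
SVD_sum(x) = [[-1.4,-0.9], [-3.22,-2.06]] + [[0.06, -0.10],[-0.03, 0.04]]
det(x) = -0.54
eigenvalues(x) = [0.15, -3.51]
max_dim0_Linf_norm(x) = 3.25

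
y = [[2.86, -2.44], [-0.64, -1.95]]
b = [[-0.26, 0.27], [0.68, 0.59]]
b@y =[[-0.92, 0.11], [1.57, -2.81]]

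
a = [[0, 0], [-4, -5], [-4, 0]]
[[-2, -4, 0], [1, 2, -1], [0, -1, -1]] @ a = [[16, 20], [-4, -10], [8, 5]]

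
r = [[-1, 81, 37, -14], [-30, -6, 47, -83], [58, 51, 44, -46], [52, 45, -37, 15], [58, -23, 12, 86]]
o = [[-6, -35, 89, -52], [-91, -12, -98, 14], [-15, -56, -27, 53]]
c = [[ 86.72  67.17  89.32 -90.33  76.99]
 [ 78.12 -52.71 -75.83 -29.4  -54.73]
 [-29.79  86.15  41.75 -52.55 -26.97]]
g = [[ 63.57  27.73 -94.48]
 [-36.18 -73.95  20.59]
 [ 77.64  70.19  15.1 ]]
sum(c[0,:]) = 229.87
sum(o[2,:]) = -45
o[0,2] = 89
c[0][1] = 67.17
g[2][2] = 15.1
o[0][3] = -52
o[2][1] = -56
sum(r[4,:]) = 133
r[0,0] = -1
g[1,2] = 20.59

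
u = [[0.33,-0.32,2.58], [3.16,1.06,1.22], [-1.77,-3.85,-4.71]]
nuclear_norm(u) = 11.33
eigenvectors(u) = [[(0.05+0.55j), (0.05-0.55j), -0.49+0.00j], [(0.67+0j), 0.67-0.00j, 0.10+0.00j], [(-0.49+0.07j), (-0.49-0.07j), 0.86+0.00j]]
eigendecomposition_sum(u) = [[0.29+1.25j,(-0.91+0.64j),(0.27+0.64j)], [1.56-0.22j,(0.68+1.18j),0.81-0.26j], [(-1.11+0.31j),(-0.61-0.79j),-0.56+0.27j]] + [[0.29-1.25j, -0.91-0.64j, 0.27-0.64j], [1.56+0.22j, 0.68-1.18j, (0.81+0.26j)], [-1.11-0.31j, -0.61+0.79j, (-0.56-0.27j)]] + [[-0.25+0.00j, 1.50+0.00j, (2.04+0j)], [0.05-0.00j, -0.29-0.00j, (-0.4-0j)], [(0.44-0j), -2.63-0.00j, -3.59-0.00j]]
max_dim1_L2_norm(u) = 6.34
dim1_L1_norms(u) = [3.23, 5.44, 10.33]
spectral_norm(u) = 7.10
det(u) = -30.72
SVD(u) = [[-0.27,0.38,0.89], [-0.39,-0.88,0.26], [0.88,-0.27,0.38]] @ diag([7.09888741353545, 2.4863469111760357, 1.7403093194123105]) @ [[-0.40, -0.52, -0.75], [-0.88, -0.0, 0.48], [0.25, -0.85, 0.46]]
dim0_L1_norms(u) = [5.26, 5.23, 8.51]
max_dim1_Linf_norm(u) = 4.71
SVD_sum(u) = [[0.77, 1.0, 1.42], [1.11, 1.44, 2.06], [-2.54, -3.28, -4.69]] + [[-0.83, -0.00, 0.45],[1.93, 0.00, -1.05],[0.6, 0.00, -0.32]] + [[0.39,-1.31,0.71], [0.11,-0.39,0.21], [0.17,-0.57,0.31]]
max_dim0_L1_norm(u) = 8.51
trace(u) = -3.32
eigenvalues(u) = [(0.41+2.7j), (0.41-2.7j), (-4.13+0j)]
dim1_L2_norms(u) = [2.62, 3.55, 6.34]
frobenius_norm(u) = 7.72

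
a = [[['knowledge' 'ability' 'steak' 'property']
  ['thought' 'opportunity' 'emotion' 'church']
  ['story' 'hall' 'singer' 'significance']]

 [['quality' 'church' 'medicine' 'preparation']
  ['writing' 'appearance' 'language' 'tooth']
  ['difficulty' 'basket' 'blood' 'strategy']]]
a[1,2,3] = 'strategy'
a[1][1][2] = 'language'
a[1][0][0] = 'quality'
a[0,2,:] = ['story', 'hall', 'singer', 'significance']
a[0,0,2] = 'steak'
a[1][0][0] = 'quality'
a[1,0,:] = ['quality', 'church', 'medicine', 'preparation']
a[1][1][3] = 'tooth'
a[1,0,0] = 'quality'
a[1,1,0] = 'writing'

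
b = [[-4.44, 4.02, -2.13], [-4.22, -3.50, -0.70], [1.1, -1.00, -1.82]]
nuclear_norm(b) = 14.08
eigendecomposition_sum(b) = [[(-2.31+1.91j), 1.97+1.84j, -1.40-0.25j], [-1.96-2.14j, (-1.68+1.99j), (0.17-1.36j)], [0.91-0.26j, -0.33-0.78j, 0.37+0.25j]] + [[(-2.31-1.91j),(1.97-1.84j),(-1.4+0.25j)], [(-1.96+2.14j),-1.68-1.99j,(0.17+1.36j)], [0.91+0.26j,(-0.33+0.78j),(0.37-0.25j)]] + [[(0.19-0j), 0.09-0.00j, (0.67+0j)], [(-0.29+0j), -0.14+0.00j, (-1.04-0j)], [(-0.72+0j), -0.34+0.00j, -2.56-0.00j]]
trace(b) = -9.76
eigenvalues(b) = [(-3.62+4.15j), (-3.62-4.15j), (-2.51+0j)]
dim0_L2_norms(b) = [6.22, 5.42, 2.89]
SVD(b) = [[-0.9, 0.41, 0.15], [-0.42, -0.91, -0.04], [0.12, -0.1, 0.99]] @ diag([6.625317141718823, 5.27391664162311, 2.1846455156060327]) @ [[0.89, -0.35, 0.30], [0.37, 0.93, -0.01], [0.28, -0.12, -0.95]]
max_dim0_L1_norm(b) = 9.76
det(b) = -76.33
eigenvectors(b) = [[-0.70+0.00j, (-0.7-0j), -0.23+0.00j], [(-0.04-0.68j), (-0.04+0.68j), 0.36+0.00j], [0.20+0.09j, (0.2-0.09j), 0.90+0.00j]]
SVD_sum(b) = [[-5.31, 2.07, -1.80], [-2.44, 0.95, -0.83], [0.69, -0.27, 0.23]] + [[0.78, 1.99, -0.02], [-1.75, -4.46, 0.05], [-0.19, -0.48, 0.0]] + [[0.09, -0.04, -0.3], [-0.02, 0.01, 0.08], [0.60, -0.26, -2.06]]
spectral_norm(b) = 6.63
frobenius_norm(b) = 8.75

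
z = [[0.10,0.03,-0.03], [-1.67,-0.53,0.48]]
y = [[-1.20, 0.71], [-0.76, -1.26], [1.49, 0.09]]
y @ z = [[-1.31, -0.41, 0.38], [2.03, 0.64, -0.58], [-0.00, -0.0, -0.00]]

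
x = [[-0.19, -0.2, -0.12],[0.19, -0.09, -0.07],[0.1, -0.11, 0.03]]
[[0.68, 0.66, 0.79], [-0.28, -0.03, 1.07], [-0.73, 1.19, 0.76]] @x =[[0.08, -0.28, -0.1], [0.15, -0.06, 0.07], [0.44, -0.04, 0.03]]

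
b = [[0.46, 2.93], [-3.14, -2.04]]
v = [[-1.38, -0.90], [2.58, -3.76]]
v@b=[[2.19, -2.21], [12.99, 15.23]]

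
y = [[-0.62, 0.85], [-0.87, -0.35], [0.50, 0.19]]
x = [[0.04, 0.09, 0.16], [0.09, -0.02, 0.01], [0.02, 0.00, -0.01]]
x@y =[[-0.02, 0.03], [-0.03, 0.09], [-0.02, 0.02]]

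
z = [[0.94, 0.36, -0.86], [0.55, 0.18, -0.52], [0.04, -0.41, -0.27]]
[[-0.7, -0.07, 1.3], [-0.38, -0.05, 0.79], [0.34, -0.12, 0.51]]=z@[[-0.04,0.04,1.05], [-1.04,0.17,-0.7], [0.33,0.2,-0.66]]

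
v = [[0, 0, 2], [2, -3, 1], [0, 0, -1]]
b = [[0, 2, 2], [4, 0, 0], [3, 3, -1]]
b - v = [[0, 2, 0], [2, 3, -1], [3, 3, 0]]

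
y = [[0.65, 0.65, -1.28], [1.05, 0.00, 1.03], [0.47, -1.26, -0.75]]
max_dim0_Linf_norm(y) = 1.28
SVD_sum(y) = [[0.1, -0.12, -1.25], [-0.07, 0.09, 0.93], [0.07, -0.09, -0.9]] + [[-0.2, 0.42, -0.06], [0.24, -0.51, 0.07], [0.53, -1.11, 0.15]] + [[0.75, 0.36, 0.02],  [0.88, 0.42, 0.03],  [-0.13, -0.06, -0.0]]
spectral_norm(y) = 1.81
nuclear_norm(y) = 4.54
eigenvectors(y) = [[-0.82+0.00j,(-0.14-0.44j),(-0.14+0.44j)], [-0.55+0.00j,-0.03+0.59j,(-0.03-0.59j)], [0.15+0.00j,(-0.66+0j),(-0.66-0j)]]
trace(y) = -0.10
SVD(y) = [[-0.69,0.32,-0.64],  [0.52,-0.40,-0.76],  [-0.5,-0.86,0.11]] @ diag([1.8113713853277145, 1.4404777553363308, 1.2890917503409767]) @ [[-0.08, 0.10, 0.99], [-0.42, 0.90, -0.12], [-0.9, -0.43, -0.03]]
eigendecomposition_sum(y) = [[(0.85-0j), (0.63+0j), (-0.21-0j)],  [(0.56-0j), (0.42+0j), -0.14-0.00j],  [-0.15+0.00j, -0.11-0.00j, 0.04+0.00j]] + [[-0.10+0.26j,0.01-0.43j,-0.53-0.11j],[0.24-0.27j,(-0.21+0.51j),0.59+0.38j],[0.31+0.25j,(-0.57-0.2j),(-0.39+0.67j)]] + [[-0.10-0.26j, 0.01+0.43j, (-0.53+0.11j)], [0.24+0.27j, (-0.21-0.51j), 0.59-0.38j], [(0.31-0.25j), -0.57+0.20j, -0.39-0.67j]]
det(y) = 3.36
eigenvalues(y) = [(1.31+0j), (-0.7+1.44j), (-0.7-1.44j)]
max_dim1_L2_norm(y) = 1.58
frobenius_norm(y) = 2.65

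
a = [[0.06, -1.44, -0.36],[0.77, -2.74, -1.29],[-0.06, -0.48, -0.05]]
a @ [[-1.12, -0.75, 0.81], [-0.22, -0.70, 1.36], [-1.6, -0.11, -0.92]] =[[0.83, 1.0, -1.58], [1.8, 1.48, -1.92], [0.25, 0.39, -0.66]]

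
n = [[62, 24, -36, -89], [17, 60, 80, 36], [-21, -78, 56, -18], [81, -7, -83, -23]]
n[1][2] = 80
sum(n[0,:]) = -39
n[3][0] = 81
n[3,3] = -23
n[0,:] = [62, 24, -36, -89]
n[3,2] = -83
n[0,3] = -89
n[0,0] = 62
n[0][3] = -89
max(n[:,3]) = 36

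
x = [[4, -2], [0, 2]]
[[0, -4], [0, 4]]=x @[[0, 0], [0, 2]]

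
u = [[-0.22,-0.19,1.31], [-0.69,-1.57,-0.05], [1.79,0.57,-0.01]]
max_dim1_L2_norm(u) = 1.88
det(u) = 3.17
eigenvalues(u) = [1.38, -2.06, -1.11]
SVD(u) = [[-0.17, -0.98, -0.08], [-0.65, 0.17, -0.74], [0.74, -0.08, -0.66]] @ diag([2.344575327183704, 1.3012354291788009, 1.0406502260660357]) @ [[0.77, 0.63, -0.08], [-0.03, -0.10, -0.99], [-0.63, 0.77, -0.06]]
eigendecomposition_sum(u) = [[0.66, 0.08, 0.62], [-0.17, -0.02, -0.16], [0.78, 0.09, 0.74]] + [[-0.66, -0.72, 0.4], [-0.84, -0.91, 0.51], [0.81, 0.88, -0.49]] + [[-0.22,0.45,0.29], [0.32,-0.64,-0.4], [0.2,-0.40,-0.25]]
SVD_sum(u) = [[-0.31, -0.25, 0.03], [-1.17, -0.95, 0.13], [1.35, 1.09, -0.15]] + [[0.04, 0.12, 1.27], [-0.01, -0.02, -0.22], [0.0, 0.01, 0.1]] + [[0.05,-0.06,0.00], [0.49,-0.60,0.04], [0.44,-0.53,0.04]]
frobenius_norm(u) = 2.88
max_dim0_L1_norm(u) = 2.7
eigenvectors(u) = [[-0.64, 0.49, -0.51],[0.16, 0.63, 0.73],[-0.75, -0.60, 0.46]]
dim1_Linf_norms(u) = [1.31, 1.57, 1.79]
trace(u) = -1.80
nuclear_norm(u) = 4.69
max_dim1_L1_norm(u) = 2.37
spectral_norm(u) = 2.34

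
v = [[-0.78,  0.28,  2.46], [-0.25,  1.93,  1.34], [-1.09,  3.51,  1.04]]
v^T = [[-0.78,-0.25,-1.09],[0.28,1.93,3.51],[2.46,1.34,1.04]]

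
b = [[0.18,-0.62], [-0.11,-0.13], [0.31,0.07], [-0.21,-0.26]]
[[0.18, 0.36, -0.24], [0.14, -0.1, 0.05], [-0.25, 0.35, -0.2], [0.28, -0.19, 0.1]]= b@[[-0.71,1.19,-0.7], [-0.49,-0.24,0.18]]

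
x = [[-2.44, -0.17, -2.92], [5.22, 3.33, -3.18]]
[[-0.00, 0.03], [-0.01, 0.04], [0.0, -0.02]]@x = [[0.16, 0.1, -0.1], [0.23, 0.13, -0.10], [-0.1, -0.07, 0.06]]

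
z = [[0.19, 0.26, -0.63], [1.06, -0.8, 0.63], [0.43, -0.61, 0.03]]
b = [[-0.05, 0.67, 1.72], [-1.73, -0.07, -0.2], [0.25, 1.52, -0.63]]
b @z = [[1.44, -1.6, 0.51], [-0.49, -0.27, 1.04], [1.39, -0.77, 0.78]]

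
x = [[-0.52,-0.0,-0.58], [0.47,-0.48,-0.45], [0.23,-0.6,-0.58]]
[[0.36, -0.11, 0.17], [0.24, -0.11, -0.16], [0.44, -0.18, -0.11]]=x@[[-0.40, 0.11, -0.25], [-0.63, 0.25, 0.16], [-0.27, 0.09, -0.07]]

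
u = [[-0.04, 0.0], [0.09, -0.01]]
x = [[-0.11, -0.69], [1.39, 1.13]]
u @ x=[[0.0,0.03], [-0.02,-0.07]]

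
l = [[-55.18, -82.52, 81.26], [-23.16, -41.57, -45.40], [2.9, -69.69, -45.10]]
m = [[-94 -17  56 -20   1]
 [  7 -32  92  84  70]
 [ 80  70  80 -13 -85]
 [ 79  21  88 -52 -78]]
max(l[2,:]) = 2.9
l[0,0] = -55.18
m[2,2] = 80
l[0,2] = 81.26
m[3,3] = -52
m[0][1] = -17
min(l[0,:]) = -82.52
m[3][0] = 79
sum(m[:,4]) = -92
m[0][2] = 56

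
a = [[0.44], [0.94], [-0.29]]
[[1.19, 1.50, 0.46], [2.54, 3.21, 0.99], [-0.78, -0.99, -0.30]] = a @ [[2.7, 3.42, 1.05]]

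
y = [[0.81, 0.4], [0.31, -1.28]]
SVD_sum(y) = [[-0.02, 0.34], [0.09, -1.3]] + [[0.83, 0.06], [0.22, 0.02]]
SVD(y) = [[-0.26, 0.97],[0.97, 0.26]] @ diag([1.342922747465107, 0.864383302904891]) @ [[0.07, -1.0], [1.0, 0.07]]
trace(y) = -0.47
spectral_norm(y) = 1.34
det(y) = -1.16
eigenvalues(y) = [0.87, -1.34]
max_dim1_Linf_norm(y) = 1.28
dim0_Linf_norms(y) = [0.81, 1.28]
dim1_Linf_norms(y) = [0.81, 1.28]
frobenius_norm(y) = 1.60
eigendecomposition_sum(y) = [[0.85, 0.16], [0.12, 0.02]] + [[-0.04,0.24],[0.19,-1.3]]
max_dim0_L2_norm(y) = 1.34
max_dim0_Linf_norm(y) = 1.28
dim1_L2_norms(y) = [0.9, 1.32]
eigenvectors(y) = [[0.99, -0.18],[0.14, 0.98]]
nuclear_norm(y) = 2.21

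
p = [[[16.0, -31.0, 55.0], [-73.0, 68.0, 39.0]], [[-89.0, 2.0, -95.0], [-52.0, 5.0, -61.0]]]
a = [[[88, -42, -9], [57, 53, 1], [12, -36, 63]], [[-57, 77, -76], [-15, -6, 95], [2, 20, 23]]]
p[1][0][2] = -95.0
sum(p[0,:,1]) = 37.0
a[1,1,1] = -6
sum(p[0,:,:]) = 74.0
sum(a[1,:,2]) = 42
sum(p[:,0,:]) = -142.0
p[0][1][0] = -73.0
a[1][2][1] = 20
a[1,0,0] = -57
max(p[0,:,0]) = 16.0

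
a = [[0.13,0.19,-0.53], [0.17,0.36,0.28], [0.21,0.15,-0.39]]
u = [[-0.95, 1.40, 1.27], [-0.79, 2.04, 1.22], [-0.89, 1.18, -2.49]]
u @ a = [[0.38, 0.51, 0.40],[0.50, 0.77, 0.51],[-0.44, -0.12, 1.77]]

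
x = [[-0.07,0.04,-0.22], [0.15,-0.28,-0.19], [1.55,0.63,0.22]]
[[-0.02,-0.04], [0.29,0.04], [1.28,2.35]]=x@[[0.99, 1.28],[-0.31, 0.63],[-0.27, -0.13]]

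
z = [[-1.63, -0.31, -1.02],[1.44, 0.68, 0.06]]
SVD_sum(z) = [[-1.70, -0.52, -0.66], [1.35, 0.41, 0.52]] + [[0.07, 0.21, -0.36], [0.09, 0.27, -0.46]]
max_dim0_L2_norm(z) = 2.17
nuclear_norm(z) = 3.11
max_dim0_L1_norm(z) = 3.07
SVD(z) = [[-0.79, 0.62], [0.62, 0.79]] @ diag([2.420677350941116, 0.6879834028817107]) @ [[0.90, 0.27, 0.35],[0.18, 0.5, -0.85]]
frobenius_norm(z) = 2.52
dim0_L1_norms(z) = [3.07, 0.99, 1.08]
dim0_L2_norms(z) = [2.17, 0.75, 1.02]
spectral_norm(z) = 2.42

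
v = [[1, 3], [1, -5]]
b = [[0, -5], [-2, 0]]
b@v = [[-5, 25], [-2, -6]]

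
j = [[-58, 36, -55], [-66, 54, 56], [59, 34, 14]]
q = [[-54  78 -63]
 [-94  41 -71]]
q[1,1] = 41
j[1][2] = 56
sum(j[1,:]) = 44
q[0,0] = -54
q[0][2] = -63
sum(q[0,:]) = -39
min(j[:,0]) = -66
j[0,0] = -58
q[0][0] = -54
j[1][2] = 56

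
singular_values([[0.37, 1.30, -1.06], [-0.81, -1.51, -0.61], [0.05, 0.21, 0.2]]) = [2.19, 1.24, 0.08]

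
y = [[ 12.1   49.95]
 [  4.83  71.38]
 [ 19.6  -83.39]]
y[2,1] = -83.39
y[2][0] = 19.6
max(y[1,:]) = 71.38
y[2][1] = -83.39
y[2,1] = -83.39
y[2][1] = -83.39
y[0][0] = 12.1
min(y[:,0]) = 4.83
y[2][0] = 19.6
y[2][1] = -83.39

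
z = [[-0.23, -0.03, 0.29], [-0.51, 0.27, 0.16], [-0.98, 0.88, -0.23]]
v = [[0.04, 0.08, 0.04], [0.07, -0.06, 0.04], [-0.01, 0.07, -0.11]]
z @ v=[[-0.01,0.00,-0.04], [-0.00,-0.05,-0.03], [0.02,-0.15,0.02]]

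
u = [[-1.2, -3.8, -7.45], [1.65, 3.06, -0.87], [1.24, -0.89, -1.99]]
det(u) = 39.07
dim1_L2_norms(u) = [8.45, 3.58, 2.51]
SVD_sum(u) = [[-1.02, -4.07, -7.33], [0.11, 0.44, 0.8], [-0.24, -0.97, -1.74]] + [[0.08, 0.11, -0.07], [1.8, 2.46, -1.62], [0.49, 0.67, -0.44]] + [[-0.26, 0.16, -0.05],[-0.26, 0.16, -0.05],[0.99, -0.6, 0.19]]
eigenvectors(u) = [[0.90+0.00j, (0.9-0j), 0.36+0.00j], [-0.16-0.19j, -0.16+0.19j, (-0.89+0j)], [(0.1-0.33j), 0.10+0.33j, (0.27+0j)]]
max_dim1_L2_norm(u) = 8.45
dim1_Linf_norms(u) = [7.45, 3.06, 1.99]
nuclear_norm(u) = 13.56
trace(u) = -0.13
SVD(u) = [[-0.97, -0.04, -0.25], [0.11, -0.96, -0.25], [-0.23, -0.26, 0.94]] @ diag([8.725355283657787, 3.58045752980784, 1.2505195125176927]) @ [[0.12, 0.48, 0.87], [-0.52, -0.71, 0.47], [0.84, -0.51, 0.17]]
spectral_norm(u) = 8.73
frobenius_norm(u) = 9.51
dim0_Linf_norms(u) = [1.65, 3.8, 7.45]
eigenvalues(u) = [(-1.39+3.58j), (-1.39-3.58j), (2.65+0j)]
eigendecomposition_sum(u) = [[(-0.48+2.06j),(-1.4+0.23j),(-4.01-2.01j)], [0.53-0.26j,(0.3+0.26j),0.28+1.21j], [(0.71+0.42j),(-0.07+0.55j),(-1.21+1.26j)]] + [[-0.48-2.06j, (-1.4-0.23j), (-4.01+2.01j)], [(0.53+0.26j), 0.30-0.26j, 0.28-1.21j], [0.71-0.42j, (-0.07-0.55j), (-1.21-1.26j)]] + [[-0.24+0.00j,-1.00-0.00j,0.58-0.00j], [0.60-0.00j,(2.47+0j),(-1.42+0j)], [(-0.18+0j),-0.74-0.00j,0.43-0.00j]]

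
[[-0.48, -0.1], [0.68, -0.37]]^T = [[-0.48, 0.68], [-0.10, -0.37]]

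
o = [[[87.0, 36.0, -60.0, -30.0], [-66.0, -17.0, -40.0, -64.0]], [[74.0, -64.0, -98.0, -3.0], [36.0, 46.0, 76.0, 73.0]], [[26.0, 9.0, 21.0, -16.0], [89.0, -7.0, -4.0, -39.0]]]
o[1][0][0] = 74.0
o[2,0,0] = 26.0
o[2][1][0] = 89.0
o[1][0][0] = 74.0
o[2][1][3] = -39.0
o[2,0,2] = 21.0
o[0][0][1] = 36.0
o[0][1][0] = -66.0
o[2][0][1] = 9.0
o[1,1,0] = 36.0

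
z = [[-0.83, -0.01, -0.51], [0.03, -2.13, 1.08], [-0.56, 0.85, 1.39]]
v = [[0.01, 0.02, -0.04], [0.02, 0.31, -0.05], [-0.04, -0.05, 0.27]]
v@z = [[0.01, -0.08, -0.04], [0.02, -0.7, 0.26], [-0.12, 0.34, 0.34]]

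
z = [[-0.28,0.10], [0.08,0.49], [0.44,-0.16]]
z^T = [[-0.28, 0.08, 0.44], [0.10, 0.49, -0.16]]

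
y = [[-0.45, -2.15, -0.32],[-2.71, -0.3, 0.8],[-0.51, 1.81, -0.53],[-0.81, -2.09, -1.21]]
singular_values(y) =[3.72, 2.77, 1.35]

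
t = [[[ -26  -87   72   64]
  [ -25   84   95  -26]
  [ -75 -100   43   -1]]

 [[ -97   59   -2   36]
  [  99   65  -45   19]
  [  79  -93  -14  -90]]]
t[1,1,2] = -45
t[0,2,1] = -100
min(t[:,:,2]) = -45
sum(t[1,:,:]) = 16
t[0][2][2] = 43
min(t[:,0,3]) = 36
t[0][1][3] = -26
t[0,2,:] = [-75, -100, 43, -1]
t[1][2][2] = -14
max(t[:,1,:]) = 99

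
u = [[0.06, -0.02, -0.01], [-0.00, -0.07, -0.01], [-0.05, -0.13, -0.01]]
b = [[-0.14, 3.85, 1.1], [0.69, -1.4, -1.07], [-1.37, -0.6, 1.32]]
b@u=[[-0.06,  -0.41,  -0.05], [0.09,  0.22,  0.02], [-0.15,  -0.1,  0.01]]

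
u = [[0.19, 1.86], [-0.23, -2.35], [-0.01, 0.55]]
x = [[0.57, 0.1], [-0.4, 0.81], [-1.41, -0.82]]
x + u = [[0.76, 1.96], [-0.63, -1.54], [-1.42, -0.27]]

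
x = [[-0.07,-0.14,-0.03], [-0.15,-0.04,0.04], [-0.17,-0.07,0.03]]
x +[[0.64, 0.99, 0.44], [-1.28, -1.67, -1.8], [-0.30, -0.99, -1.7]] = [[0.57, 0.85, 0.41], [-1.43, -1.71, -1.76], [-0.47, -1.06, -1.67]]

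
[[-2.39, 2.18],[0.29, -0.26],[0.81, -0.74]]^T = [[-2.39, 0.29, 0.81], [2.18, -0.26, -0.74]]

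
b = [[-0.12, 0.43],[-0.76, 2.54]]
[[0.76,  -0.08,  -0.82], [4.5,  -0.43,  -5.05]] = b@ [[0.40, -1.0, 3.84], [1.89, -0.47, -0.84]]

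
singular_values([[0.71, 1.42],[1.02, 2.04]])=[2.78, 0.0]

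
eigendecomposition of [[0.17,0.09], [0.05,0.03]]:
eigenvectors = [[0.96, -0.47],[0.29, 0.88]]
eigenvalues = [0.2, 0.0]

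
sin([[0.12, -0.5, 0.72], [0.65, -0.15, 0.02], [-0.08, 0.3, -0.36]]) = [[0.10, -0.52, 0.75], [0.69, -0.18, 0.05], [-0.07, 0.31, -0.38]]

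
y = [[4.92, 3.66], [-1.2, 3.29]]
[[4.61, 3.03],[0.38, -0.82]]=y @ [[0.67, 0.63], [0.36, -0.02]]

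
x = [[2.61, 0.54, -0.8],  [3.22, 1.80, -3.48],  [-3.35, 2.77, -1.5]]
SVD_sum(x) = [[2.31, 0.45, -1.35], [4.06, 0.8, -2.37], [-1.40, -0.28, 0.82]] + [[0.18, -0.27, 0.22], [-0.79, 1.17, -0.95], [-1.99, 2.95, -2.41]] + [[0.12, 0.35, 0.33], [-0.06, -0.17, -0.16], [0.03, 0.1, 0.09]]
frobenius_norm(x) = 7.39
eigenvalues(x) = [(3.29+0j), (-0.19+2.13j), (-0.19-2.13j)]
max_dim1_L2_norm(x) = 5.07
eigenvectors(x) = [[0.52+0.00j, (0.07-0.1j), (0.07+0.1j)], [0.84+0.00j, (0.71+0j), 0.71-0.00j], [0.12+0.00j, 0.47-0.52j, (0.47+0.52j)]]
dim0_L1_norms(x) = [9.18, 5.11, 5.78]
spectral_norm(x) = 5.73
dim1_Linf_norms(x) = [2.61, 3.48, 3.35]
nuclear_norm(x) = 10.93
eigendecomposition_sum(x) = [[(3.32-0j), 0.07-0.00j, (-0.61+0j)], [5.35-0.00j, 0.12-0.00j, -0.98+0.00j], [(0.77-0j), 0.02-0.00j, (-0.14+0j)]] + [[(-0.35-0.04j),(0.23-0j),-0.10+0.19j], [-1.06-1.84j,(0.84+1.11j),(-1.25+0.21j)], [(-2.06-0.44j),1.38+0.12j,(-0.68+1.06j)]] + [[(-0.35+0.04j), 0.23+0.00j, (-0.1-0.19j)],[-1.06+1.84j, 0.84-1.11j, (-1.25-0.21j)],[-2.06+0.44j, 1.38-0.12j, (-0.68-1.06j)]]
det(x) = 15.06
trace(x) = 2.91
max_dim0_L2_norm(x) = 5.33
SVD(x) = [[-0.47, 0.08, 0.88], [-0.83, -0.37, -0.41], [0.29, -0.93, 0.24]] @ diag([5.7291237164207445, 4.632845236340947, 0.5672622480461503]) @ [[-0.85, -0.17, 0.5], [0.46, -0.69, 0.56], [0.25, 0.71, 0.66]]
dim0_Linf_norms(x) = [3.35, 2.77, 3.48]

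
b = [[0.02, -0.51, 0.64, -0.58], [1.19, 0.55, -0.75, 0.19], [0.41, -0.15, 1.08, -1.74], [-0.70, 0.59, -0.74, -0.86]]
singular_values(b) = [2.34, 1.49, 1.45, 0.2]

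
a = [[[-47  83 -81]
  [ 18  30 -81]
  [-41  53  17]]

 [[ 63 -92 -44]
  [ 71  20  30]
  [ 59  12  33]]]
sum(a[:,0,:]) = -118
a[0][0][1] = 83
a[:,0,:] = [[-47, 83, -81], [63, -92, -44]]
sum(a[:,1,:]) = 88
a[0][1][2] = -81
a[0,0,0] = -47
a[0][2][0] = -41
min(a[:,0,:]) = -92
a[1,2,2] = 33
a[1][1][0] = 71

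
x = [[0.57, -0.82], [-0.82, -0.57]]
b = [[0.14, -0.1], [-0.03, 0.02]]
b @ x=[[0.16, -0.06], [-0.03, 0.01]]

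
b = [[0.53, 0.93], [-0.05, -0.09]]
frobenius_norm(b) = 1.08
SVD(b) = [[-1.00, 0.1],[0.1, 1.0]] @ diag([1.075359825711747, 0.0011159055520841535]) @ [[-0.5, -0.87], [0.87, -0.5]]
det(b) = -0.00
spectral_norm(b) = 1.08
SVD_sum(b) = [[0.53,0.93],[-0.05,-0.09]] + [[0.0, -0.0],[0.00, -0.0]]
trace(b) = 0.44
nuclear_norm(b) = 1.08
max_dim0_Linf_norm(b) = 0.93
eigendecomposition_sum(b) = [[0.53, 0.92], [-0.05, -0.09]] + [[0.00,0.01], [-0.00,-0.0]]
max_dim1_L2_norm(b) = 1.07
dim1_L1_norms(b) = [1.46, 0.14]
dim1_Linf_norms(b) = [0.93, 0.09]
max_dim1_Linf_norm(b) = 0.93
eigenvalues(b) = [0.44, -0.0]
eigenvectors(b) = [[1.0,-0.87], [-0.09,0.5]]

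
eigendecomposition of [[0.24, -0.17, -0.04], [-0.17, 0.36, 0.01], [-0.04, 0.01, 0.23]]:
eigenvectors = [[0.58, -0.81, -0.12],  [-0.8, -0.55, -0.23],  [-0.12, -0.23, 0.97]]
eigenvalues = [0.48, 0.11, 0.23]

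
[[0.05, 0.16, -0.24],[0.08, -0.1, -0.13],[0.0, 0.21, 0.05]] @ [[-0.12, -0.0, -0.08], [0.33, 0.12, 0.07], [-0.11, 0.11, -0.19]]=[[0.07, -0.01, 0.05],[-0.03, -0.03, 0.01],[0.06, 0.03, 0.01]]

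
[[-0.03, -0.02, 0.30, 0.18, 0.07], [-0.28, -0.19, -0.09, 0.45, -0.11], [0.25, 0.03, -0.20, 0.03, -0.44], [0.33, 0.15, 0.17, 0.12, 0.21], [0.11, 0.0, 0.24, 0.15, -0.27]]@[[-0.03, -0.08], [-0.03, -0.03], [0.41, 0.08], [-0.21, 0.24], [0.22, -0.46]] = [[0.1,  0.04], [-0.14,  0.18], [-0.19,  0.17], [0.08,  -0.09], [0.00,  0.17]]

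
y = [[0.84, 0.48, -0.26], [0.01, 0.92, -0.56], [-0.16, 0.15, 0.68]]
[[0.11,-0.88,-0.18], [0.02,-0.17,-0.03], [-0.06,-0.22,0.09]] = y @ [[0.12, -0.93, -0.20],[-0.02, -0.44, 0.02],[-0.06, -0.44, 0.08]]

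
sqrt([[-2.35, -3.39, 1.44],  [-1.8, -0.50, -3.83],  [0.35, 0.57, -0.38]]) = [[0.92+1.42j, (-0.7+1.49j), 4.12+0.01j], [(-0.87+0.71j), 0.67+0.50j, (-3.92+1.16j)], [-0.18-0.20j, 0.14-0.25j, -0.82+0.19j]]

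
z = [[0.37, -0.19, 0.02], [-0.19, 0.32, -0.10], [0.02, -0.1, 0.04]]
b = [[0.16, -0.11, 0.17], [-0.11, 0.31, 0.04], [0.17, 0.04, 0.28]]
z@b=[[0.08, -0.1, 0.06], [-0.08, 0.12, -0.05], [0.02, -0.03, 0.01]]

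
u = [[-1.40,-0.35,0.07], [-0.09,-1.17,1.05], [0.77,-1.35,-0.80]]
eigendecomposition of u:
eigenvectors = [[(-0.89+0j),(-0.16-0.06j),-0.16+0.06j], [(-0.45+0j),(-0.14+0.62j),-0.14-0.62j], [(0.1+0j),(-0.75+0j),-0.75-0.00j]]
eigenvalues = [(-1.58+0j), (-0.89+1.18j), (-0.89-1.18j)]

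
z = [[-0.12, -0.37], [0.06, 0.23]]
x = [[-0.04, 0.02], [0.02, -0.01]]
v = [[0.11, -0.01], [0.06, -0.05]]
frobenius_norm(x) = 0.05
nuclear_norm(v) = 0.17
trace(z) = 0.11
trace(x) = -0.05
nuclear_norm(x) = 0.05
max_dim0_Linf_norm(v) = 0.11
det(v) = -0.00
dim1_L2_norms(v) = [0.11, 0.08]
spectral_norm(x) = 0.05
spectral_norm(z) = 0.46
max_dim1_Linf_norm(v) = 0.11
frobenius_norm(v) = 0.14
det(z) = -0.01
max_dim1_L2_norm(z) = 0.39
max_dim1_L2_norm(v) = 0.11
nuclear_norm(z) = 0.47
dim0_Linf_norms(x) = [0.04, 0.02]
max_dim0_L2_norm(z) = 0.44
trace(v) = 0.06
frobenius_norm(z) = 0.46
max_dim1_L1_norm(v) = 0.12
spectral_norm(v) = 0.13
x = z @ v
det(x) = 0.00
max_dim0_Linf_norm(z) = 0.37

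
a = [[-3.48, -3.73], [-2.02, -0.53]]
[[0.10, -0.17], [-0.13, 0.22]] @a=[[-0.0, -0.28], [0.01, 0.37]]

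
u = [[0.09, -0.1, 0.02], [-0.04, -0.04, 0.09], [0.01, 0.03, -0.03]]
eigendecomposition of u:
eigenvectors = [[-0.97, 0.45, 0.58], [0.24, 0.81, 0.58], [-0.02, -0.38, 0.58]]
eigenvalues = [0.12, -0.11, 0.01]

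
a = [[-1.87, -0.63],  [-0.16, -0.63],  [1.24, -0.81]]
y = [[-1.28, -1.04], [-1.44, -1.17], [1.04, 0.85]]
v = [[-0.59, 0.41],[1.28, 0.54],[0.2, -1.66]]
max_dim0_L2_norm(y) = 2.19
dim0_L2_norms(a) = [2.25, 1.2]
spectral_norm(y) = 2.82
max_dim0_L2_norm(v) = 1.79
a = y + v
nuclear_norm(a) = 3.45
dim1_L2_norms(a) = [1.97, 0.65, 1.48]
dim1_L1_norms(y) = [2.32, 2.61, 1.89]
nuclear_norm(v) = 3.22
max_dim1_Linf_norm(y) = 1.44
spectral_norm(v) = 1.80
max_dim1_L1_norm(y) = 2.61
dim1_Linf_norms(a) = [1.87, 0.63, 1.24]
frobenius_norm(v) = 2.29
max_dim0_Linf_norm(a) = 1.87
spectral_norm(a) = 2.25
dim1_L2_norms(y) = [1.65, 1.86, 1.34]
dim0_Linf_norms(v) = [1.28, 1.66]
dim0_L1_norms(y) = [3.76, 3.06]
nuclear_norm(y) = 2.83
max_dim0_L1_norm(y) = 3.76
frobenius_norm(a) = 2.55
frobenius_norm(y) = 2.82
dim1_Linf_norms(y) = [1.28, 1.44, 1.04]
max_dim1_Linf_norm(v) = 1.66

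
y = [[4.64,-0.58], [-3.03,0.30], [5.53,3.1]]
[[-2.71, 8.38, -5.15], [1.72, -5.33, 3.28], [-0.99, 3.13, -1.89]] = y @ [[-0.51,1.58,-0.97], [0.59,-1.81,1.12]]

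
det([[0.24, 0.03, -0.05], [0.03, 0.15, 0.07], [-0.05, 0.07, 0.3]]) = 0.009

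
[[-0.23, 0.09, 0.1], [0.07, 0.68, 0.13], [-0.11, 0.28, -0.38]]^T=[[-0.23, 0.07, -0.11], [0.09, 0.68, 0.28], [0.10, 0.13, -0.38]]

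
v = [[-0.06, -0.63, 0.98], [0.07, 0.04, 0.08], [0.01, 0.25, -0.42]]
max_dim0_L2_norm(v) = 1.07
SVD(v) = [[-0.92, 0.11, 0.37], [-0.03, -0.98, 0.19], [0.39, 0.17, 0.91]] @ diag([1.2654259836177193, 0.10722352558637673, 0.00044220578476028674]) @ [[0.04, 0.53, -0.84],  [-0.68, -0.6, -0.42],  [0.73, -0.60, -0.34]]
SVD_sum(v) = [[-0.05, -0.62, 0.98], [-0.00, -0.02, 0.04], [0.02, 0.26, -0.41]] + [[-0.01,-0.01,-0.00], [0.07,0.06,0.04], [-0.01,-0.01,-0.01]] + [[0.00, -0.0, -0.00], [0.00, -0.0, -0.00], [0.0, -0.0, -0.00]]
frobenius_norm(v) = 1.27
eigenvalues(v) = [-0.0, -0.05, -0.39]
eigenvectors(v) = [[0.74,-0.86,-0.93], [-0.58,0.43,0.08], [-0.33,0.27,0.36]]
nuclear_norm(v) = 1.37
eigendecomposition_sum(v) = [[0.01,  0.00,  0.02], [-0.01,  -0.00,  -0.01], [-0.00,  -0.0,  -0.01]] + [[-0.17, 0.03, -0.43], [0.08, -0.02, 0.22], [0.05, -0.01, 0.14]] + [[0.1, -0.67, 1.4], [-0.01, 0.06, -0.13], [-0.04, 0.26, -0.55]]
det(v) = -0.00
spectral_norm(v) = 1.27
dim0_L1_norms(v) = [0.14, 0.92, 1.48]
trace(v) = -0.44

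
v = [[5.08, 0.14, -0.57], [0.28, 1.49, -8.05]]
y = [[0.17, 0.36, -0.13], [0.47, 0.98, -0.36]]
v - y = [[4.91, -0.22, -0.44], [-0.19, 0.51, -7.69]]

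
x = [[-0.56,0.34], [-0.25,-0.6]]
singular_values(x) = [0.7, 0.6]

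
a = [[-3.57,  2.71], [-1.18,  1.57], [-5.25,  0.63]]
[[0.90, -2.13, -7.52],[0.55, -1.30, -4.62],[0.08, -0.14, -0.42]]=a @ [[0.03, -0.08, -0.3],[0.37, -0.89, -3.17]]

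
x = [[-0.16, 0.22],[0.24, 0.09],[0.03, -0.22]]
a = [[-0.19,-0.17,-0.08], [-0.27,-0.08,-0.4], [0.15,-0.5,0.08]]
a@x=[[-0.01, -0.04], [0.01, 0.02], [-0.14, -0.03]]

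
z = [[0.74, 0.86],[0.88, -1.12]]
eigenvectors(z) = [[0.93, -0.36], [0.37, 0.93]]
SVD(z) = [[-0.34, 0.94], [0.94, 0.34]] @ diag([1.4637620925118722, 1.0832361407030628]) @ [[0.39,  -0.92], [0.92,  0.39]]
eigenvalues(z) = [1.08, -1.46]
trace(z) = -0.38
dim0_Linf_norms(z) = [0.88, 1.12]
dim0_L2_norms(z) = [1.15, 1.41]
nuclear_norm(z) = 2.55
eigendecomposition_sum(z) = [[0.94,0.37],[0.37,0.15]] + [[-0.20, 0.49], [0.51, -1.27]]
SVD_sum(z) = [[-0.20, 0.46], [0.54, -1.27]] + [[0.94,  0.4], [0.34,  0.15]]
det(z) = -1.59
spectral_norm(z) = 1.46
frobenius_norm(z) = 1.82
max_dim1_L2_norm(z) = 1.42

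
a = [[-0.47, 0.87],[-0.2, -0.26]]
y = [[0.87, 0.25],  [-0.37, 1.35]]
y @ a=[[-0.46, 0.69], [-0.1, -0.67]]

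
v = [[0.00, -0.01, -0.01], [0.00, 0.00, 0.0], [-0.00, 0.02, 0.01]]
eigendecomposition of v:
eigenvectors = [[1.0, -0.71, -1.00], [0.00, 0.00, 0.0], [0.00, 0.71, -0.0]]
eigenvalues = [0.0, 0.01, 0.0]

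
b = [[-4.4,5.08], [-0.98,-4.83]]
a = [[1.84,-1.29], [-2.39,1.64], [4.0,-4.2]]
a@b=[[-6.83, 15.58], [8.91, -20.06], [-13.48, 40.61]]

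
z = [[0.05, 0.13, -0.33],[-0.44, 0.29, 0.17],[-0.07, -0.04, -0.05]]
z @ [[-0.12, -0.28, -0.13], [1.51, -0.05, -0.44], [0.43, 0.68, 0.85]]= [[0.05,  -0.24,  -0.34], [0.56,  0.22,  0.07], [-0.07,  -0.01,  -0.02]]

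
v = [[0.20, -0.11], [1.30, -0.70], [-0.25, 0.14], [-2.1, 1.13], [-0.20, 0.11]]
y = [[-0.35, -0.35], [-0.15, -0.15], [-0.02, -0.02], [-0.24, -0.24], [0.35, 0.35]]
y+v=[[-0.15, -0.46], [1.15, -0.85], [-0.27, 0.12], [-2.34, 0.89], [0.15, 0.46]]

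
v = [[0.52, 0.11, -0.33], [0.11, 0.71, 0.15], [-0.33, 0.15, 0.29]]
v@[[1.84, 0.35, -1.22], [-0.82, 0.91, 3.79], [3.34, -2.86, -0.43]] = [[-0.24, 1.23, -0.08], [0.12, 0.26, 2.49], [0.24, -0.81, 0.85]]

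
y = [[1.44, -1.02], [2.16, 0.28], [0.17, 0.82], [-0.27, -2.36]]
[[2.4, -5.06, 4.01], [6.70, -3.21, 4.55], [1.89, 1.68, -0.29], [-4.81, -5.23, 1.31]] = y@ [[2.88,-1.8,2.21], [1.71,2.42,-0.81]]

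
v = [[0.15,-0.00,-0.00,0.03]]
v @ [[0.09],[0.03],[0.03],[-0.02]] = [[0.01]]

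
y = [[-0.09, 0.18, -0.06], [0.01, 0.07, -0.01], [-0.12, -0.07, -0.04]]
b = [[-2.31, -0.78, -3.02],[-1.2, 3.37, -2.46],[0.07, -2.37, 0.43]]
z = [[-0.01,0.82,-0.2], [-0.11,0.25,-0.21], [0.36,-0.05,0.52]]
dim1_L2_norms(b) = [3.88, 4.34, 2.41]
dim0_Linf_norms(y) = [0.12, 0.18, 0.06]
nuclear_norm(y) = 0.37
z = y @ b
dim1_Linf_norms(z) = [0.82, 0.25, 0.52]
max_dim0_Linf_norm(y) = 0.18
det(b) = 1.98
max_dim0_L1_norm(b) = 6.52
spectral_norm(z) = 0.94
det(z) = 0.00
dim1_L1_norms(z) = [1.03, 0.57, 0.93]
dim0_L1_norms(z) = [0.48, 1.12, 0.93]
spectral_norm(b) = 5.22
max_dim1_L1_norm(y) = 0.33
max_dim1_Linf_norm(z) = 0.82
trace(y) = -0.06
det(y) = 0.00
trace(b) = 1.49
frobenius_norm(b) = 6.30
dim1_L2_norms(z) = [0.84, 0.34, 0.63]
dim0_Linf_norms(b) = [2.31, 3.37, 3.02]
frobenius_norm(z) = 1.11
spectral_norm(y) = 0.22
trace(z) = 0.76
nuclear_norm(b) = 8.86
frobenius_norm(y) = 0.26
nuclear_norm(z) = 1.53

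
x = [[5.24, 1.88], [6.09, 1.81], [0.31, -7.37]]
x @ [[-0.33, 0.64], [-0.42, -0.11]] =[[-2.52,  3.15], [-2.77,  3.70], [2.99,  1.01]]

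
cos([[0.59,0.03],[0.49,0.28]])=[[0.82, -0.01], [-0.21, 0.95]]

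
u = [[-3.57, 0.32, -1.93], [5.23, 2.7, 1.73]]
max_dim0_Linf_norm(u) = 5.23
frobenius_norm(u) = 7.36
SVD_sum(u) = [[-3.33, -1.12, -1.31],[5.38, 1.81, 2.11]] + [[-0.24, 1.44, -0.62], [-0.15, 0.89, -0.38]]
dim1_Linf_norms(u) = [3.57, 5.23]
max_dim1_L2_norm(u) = 6.13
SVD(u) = [[-0.53, 0.85], [0.85, 0.53]] @ diag([7.122327587767692, 1.865596347692412]) @ [[0.89, 0.30, 0.35], [-0.15, 0.91, -0.39]]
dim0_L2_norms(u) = [6.33, 2.72, 2.59]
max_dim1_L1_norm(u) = 9.66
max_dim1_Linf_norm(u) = 5.23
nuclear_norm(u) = 8.99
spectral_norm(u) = 7.12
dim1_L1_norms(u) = [5.82, 9.66]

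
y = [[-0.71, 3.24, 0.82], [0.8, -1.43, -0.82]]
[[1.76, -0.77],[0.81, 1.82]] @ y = [[-1.87,6.8,2.07],  [0.88,0.02,-0.83]]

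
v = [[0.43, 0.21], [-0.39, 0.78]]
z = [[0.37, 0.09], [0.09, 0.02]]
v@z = [[0.18,0.04], [-0.07,-0.02]]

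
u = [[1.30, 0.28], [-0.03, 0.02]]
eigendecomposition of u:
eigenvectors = [[1.00, -0.21], [-0.02, 0.98]]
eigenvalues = [1.29, 0.03]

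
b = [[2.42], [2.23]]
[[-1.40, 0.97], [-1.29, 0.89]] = b @ [[-0.58, 0.40]]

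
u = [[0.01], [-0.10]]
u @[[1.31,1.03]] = [[0.01, 0.01],  [-0.13, -0.1]]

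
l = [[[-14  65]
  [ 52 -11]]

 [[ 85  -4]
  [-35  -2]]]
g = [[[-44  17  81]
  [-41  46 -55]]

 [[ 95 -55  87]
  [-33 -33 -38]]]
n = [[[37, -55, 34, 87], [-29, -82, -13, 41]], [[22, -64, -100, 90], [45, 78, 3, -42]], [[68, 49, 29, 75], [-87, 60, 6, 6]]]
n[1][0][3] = 90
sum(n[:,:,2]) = -41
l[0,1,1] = -11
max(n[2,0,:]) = 75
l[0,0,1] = 65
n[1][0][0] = 22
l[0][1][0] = 52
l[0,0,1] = 65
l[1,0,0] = 85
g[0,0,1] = 17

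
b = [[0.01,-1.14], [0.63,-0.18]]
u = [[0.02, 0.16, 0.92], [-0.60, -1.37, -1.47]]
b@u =[[0.68, 1.56, 1.68], [0.12, 0.35, 0.84]]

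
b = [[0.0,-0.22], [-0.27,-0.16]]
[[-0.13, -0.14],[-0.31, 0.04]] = b @ [[0.81, -0.54], [0.58, 0.65]]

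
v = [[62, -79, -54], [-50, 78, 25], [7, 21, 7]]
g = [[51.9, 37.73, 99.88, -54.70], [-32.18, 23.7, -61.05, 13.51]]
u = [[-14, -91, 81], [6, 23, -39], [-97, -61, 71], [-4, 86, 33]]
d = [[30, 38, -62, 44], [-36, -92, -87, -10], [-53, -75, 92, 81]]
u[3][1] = 86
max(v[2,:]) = 21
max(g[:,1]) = 37.73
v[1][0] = -50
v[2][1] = 21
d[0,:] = [30, 38, -62, 44]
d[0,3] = 44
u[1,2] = -39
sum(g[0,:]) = 134.81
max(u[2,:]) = 71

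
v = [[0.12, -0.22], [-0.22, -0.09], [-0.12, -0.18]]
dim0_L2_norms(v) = [0.28, 0.3]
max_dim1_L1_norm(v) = 0.34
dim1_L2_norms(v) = [0.25, 0.24, 0.22]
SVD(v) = [[-0.36, 0.86], [-0.63, -0.51], [-0.69, 0.01]] @ diag([0.314881546290153, 0.2587462305153878]) @ [[0.56,0.83], [0.83,-0.56]]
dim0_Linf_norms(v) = [0.22, 0.22]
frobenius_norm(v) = 0.41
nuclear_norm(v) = 0.57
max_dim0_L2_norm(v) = 0.3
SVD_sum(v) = [[-0.06, -0.09], [-0.11, -0.16], [-0.12, -0.18]] + [[0.18, -0.13],  [-0.11, 0.07],  [0.00, -0.0]]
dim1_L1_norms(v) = [0.34, 0.31, 0.3]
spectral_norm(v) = 0.31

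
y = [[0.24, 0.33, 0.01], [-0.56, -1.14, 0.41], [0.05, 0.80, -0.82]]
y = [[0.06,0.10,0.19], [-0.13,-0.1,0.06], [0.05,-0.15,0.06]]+[[0.18,  0.23,  -0.18],[-0.43,  -1.04,  0.35],[0.00,  0.95,  -0.88]]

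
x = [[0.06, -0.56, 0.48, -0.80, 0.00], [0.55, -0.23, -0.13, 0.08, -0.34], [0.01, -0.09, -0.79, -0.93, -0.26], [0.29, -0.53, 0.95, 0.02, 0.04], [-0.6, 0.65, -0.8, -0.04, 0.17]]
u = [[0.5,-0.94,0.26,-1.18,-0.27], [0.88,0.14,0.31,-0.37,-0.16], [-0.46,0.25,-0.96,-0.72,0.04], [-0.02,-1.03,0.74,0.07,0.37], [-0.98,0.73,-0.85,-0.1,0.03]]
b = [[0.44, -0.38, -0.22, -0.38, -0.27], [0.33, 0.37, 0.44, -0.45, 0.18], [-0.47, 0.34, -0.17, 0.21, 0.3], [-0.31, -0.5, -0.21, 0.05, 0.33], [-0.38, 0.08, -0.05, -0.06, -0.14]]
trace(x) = -0.77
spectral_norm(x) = 1.86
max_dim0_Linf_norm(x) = 0.95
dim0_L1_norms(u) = [2.84, 3.09, 3.12, 2.44, 0.87]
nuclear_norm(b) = 3.10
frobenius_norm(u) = 3.07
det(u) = -0.22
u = b + x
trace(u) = -0.22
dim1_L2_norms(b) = [0.78, 0.82, 0.71, 0.71, 0.42]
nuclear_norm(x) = 4.04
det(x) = 0.00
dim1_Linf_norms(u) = [1.18, 0.88, 0.96, 1.03, 0.98]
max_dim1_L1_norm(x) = 2.26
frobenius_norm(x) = 2.44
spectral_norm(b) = 1.09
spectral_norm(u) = 2.36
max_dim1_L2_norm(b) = 0.82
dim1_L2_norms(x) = [1.09, 0.7, 1.25, 1.13, 1.21]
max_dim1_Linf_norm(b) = 0.5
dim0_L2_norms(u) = [1.48, 1.6, 1.53, 1.44, 0.49]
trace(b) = 0.55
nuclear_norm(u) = 5.52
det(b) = -0.04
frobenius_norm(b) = 1.57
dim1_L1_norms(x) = [1.9, 1.33, 2.08, 1.83, 2.26]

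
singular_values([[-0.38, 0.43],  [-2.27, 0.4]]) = [2.35, 0.35]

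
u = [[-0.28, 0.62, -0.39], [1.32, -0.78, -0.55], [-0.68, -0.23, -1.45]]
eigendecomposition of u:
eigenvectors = [[(-0.63+0j), (-0.14-0.05j), -0.14+0.05j], [(-0.72+0j), (0.71+0j), 0.71-0.00j], [0.29+0.00j, 0.67-0.14j, 0.67+0.14j]]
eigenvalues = [(0.6+0j), (-1.56+0.02j), (-1.56-0.02j)]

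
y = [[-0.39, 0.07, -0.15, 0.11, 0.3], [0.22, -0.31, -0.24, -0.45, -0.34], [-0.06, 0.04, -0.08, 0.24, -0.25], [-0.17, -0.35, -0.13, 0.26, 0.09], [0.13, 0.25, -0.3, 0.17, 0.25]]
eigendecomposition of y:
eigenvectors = [[0.82+0.00j, -0.08-0.10j, (-0.08+0.1j), 0.06+0.23j, 0.06-0.23j], [-0.47+0.00j, 0.66+0.00j, (0.66-0j), -0.41-0.02j, -0.41+0.02j], [(0.3+0j), -0.14-0.48j, -0.14+0.48j, 0.15-0.30j, 0.15+0.30j], [(-0+0j), (0.33+0.06j), (0.33-0.06j), (0.6+0j), (0.6-0j)], [0.15+0.00j, (-0.25-0.34j), (-0.25+0.34j), (0.06+0.53j), 0.06-0.53j]]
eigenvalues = [(-0.43+0j), (-0.38+0.27j), (-0.38-0.27j), (0.46+0.09j), (0.46-0.09j)]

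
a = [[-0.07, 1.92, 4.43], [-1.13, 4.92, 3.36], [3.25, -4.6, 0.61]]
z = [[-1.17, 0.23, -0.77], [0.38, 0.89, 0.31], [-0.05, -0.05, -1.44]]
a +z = [[-1.24, 2.15, 3.66], [-0.75, 5.81, 3.67], [3.20, -4.65, -0.83]]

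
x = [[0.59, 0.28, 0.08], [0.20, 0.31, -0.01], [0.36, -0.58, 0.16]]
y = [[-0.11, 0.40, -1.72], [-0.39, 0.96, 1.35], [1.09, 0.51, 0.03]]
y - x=[[-0.7, 0.12, -1.80], [-0.59, 0.65, 1.36], [0.73, 1.09, -0.13]]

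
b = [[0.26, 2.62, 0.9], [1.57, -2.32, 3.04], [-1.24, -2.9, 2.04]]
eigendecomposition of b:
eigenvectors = [[-0.67+0.00j, 0.16+0.54j, (0.16-0.54j)], [0.70+0.00j, -0.23+0.39j, -0.23-0.39j], [0.25+0.00j, (-0.69+0j), -0.69-0.00j]]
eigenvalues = [(-2.77+0j), (1.37+2.6j), (1.37-2.6j)]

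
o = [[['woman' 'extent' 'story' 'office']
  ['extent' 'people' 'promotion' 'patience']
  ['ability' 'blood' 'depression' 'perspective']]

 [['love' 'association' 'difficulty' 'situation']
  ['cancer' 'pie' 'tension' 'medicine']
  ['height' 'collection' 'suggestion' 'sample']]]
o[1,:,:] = [['love', 'association', 'difficulty', 'situation'], ['cancer', 'pie', 'tension', 'medicine'], ['height', 'collection', 'suggestion', 'sample']]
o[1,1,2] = 'tension'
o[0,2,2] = 'depression'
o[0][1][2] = 'promotion'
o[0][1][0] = 'extent'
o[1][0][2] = 'difficulty'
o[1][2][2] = 'suggestion'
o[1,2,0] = 'height'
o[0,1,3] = 'patience'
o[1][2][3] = 'sample'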